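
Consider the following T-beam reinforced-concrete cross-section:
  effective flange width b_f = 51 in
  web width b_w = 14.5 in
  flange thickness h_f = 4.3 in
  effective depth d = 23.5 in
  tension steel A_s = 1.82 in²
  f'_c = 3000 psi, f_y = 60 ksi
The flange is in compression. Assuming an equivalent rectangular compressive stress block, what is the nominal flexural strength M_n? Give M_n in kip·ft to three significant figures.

Tension: T = A_s f_y = 1.82 × 60 = 109.2 kips.
Try a within the flange: a = T/(0.85 f'_c b_f) = 109.2/(0.85 × 3 × 51) = 0.840 in.
Since a = 0.840 ≤ h_f = 4.3 in, the stress block lies entirely in the flange; analyse as a rectangular beam of width b_f.
M_n = T(d − a/2) = 109.2 × (23.5 − 0.42) = 2520.3 kip·in.
M_n = 2520.3/12 = 210.03 kip·ft.

M_n ≈ 210 kip·ft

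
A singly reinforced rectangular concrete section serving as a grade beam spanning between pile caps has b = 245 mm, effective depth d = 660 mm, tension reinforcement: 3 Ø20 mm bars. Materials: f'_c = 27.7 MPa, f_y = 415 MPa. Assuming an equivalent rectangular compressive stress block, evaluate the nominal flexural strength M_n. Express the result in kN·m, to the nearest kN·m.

A_s = 3 × 314 = 942 mm².
T = A_s f_y = 942 × 415 = 390930 N = 390.93 kN.
From C = T: a = T/(0.85 f'_c b) = 390930/(0.85 × 27.7 × 245) = 67.77 mm.
M_n = T(d − a/2) = 390.93 kN × (660 − 33.885) mm = 244.77 kN·m.

M_n ≈ 245 kN·m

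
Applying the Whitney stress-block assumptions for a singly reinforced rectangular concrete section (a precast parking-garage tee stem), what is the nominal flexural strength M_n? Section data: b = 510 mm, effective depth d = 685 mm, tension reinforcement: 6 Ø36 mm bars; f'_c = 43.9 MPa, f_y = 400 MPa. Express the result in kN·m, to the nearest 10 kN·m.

M_n ≈ 1520 kN·m

A_s = 6 × 1018 = 6108 mm².
T = A_s f_y = 6108 × 400 = 2443200 N = 2443.2 kN.
From C = T: a = T/(0.85 f'_c b) = 2443200/(0.85 × 43.9 × 510) = 128.38 mm.
M_n = T(d − a/2) = 2443.2 kN × (685 − 64.19) mm = 1516.76 kN·m.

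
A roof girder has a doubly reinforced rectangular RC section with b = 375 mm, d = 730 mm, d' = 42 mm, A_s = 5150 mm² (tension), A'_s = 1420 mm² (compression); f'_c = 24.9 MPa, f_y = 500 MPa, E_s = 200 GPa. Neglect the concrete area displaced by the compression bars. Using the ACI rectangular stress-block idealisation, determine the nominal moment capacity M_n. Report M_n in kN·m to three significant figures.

M_n ≈ 1630 kN·m

Assume both tension and compression steel yield.
Net tension couple steel: A_s − A'_s = 3730 mm².
a = (A_s − A'_s) f_y / (0.85 f'_c b) = 1865000/(0.85 × 24.9 × 375) = 234.98 mm.
c = a/β₁ = 234.98/0.85 = 276.45 mm; ε'_s = 0.003(c − d')/c = 0.0025 ≥ f_y/E_s = 0.0025, so compression steel does yield.
M_n = (A_s − A'_s) f_y (d − a/2) + A'_s f_y (d − d') = [1865000 × (730 − 117.49) + 710000 × (730 − 42)] × 10⁻⁶ = 1142.33 + 488.48 = 1630.81 kN·m.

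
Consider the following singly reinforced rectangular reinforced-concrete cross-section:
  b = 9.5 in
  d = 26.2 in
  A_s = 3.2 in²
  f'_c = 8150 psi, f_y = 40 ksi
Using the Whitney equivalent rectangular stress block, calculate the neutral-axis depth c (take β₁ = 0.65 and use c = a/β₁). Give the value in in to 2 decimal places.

T = A_s f_y = 3.2 × 40 = 128 kips.
a = T/(0.85 f'_c b) = 128/(0.85 × 8.15 × 9.5) = 1.9450 in.
With β₁ = 0.65, c = a/β₁ = 1.9450/0.65 = 2.99 in.

c ≈ 2.99 in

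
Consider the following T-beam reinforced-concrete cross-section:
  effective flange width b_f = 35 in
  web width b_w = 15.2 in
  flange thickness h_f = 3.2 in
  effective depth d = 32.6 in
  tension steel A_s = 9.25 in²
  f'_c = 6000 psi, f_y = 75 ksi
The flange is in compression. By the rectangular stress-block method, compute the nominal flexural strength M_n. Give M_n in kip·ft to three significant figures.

M_n ≈ 1770 kip·ft

Tension: T = A_s f_y = 9.25 × 75 = 693.75 kips.
Try a within the flange: a = T/(0.85 f'_c b_f) = 693.75/(0.85 × 6 × 35) = 3.887 in.
a = 3.887 > h_f = 3.2 in: the block extends into the web. Split into flange-overhang and web parts.
C_f = 0.85 f'_c (b_f − b_w) h_f = 0.85 × 6 × (35 − 15.2) × 3.2 = 323.1 kips.
Remaining web compression depth: a_w = (T − C_f)/(0.85 f'_c b_w) = (693.75 − 323.1)/(0.85 × 6 × 15.2) = 4.781 in.
M_n = C_f(d − h_f/2) + (T − C_f)(d − a_w/2) = 323.1 × (32.6 − 1.6) + 370.65 × (32.6 − 2.3905) = 10016.1 + 11197.2 = 21213.3 kip·in.
M_n = 21213.3/12 = 1767.78 kip·ft.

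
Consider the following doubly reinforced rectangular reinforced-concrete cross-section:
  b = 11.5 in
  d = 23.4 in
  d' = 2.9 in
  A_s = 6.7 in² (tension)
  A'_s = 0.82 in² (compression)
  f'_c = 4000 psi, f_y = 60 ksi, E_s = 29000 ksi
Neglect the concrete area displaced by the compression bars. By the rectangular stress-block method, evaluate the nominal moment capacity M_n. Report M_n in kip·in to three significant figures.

Assume both steels yield.
a = (A_s − A'_s) f_y/(0.85 f'_c b) = (6.7 − 0.82) × 60/(0.85 × 4 × 11.5) = 9.023 in.
c = a/β₁ = 9.023/0.85 = 10.615 in; ε'_s = 0.003(c − d')/c = 0.0022 ≥ ε_y = 0.0021, so the compression steel yields.
M_n = (A_s − A'_s) f_y (d − a/2) + A'_s f_y (d − d') = 352.8 × (23.4 − 4.5115) + 49.2 × (23.4 − 2.9) = 6663.9 + 1008.6 = 7672.5 kip·in.

M_n ≈ 7670 kip·in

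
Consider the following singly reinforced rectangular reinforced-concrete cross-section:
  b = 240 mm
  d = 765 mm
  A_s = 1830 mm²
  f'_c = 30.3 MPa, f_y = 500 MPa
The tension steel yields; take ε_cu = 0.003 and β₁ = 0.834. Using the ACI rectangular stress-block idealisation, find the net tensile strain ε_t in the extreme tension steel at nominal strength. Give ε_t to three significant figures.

ε_t ≈ 0.00993

a = A_s f_y/(0.85 f'_c b) = 148.03 mm.
β₁ = 0.834, so c = a/β₁ = 148.03/0.834 = 177.49 mm.
From the linear strain diagram with ε_cu = 0.003: ε_t = 0.003 (d − c)/c = 0.003 × (765 − 177.49)/177.49 = 0.00993.
Since ε_t ≥ 0.005, the section is tension-controlled.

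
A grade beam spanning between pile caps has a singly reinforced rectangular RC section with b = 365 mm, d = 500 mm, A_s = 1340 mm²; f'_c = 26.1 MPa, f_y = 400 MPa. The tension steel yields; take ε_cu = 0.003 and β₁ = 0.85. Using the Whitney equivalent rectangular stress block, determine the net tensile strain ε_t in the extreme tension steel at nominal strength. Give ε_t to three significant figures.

a = A_s f_y/(0.85 f'_c b) = 66.19 mm.
β₁ = 0.85, so c = a/β₁ = 66.19/0.85 = 77.87 mm.
From the linear strain diagram with ε_cu = 0.003: ε_t = 0.003 (d − c)/c = 0.003 × (500 − 77.87)/77.87 = 0.0163.
Since ε_t ≥ 0.005, the section is tension-controlled.

ε_t ≈ 0.0163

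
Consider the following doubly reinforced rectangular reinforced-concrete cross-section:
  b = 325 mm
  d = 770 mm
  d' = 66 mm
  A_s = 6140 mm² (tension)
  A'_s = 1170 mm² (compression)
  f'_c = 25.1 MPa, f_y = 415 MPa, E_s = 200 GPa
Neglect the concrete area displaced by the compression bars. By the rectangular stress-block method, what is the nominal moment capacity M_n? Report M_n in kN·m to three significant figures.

M_n ≈ 1620 kN·m

Assume both tension and compression steel yield.
Net tension couple steel: A_s − A'_s = 4970 mm².
a = (A_s − A'_s) f_y / (0.85 f'_c b) = 2062550/(0.85 × 25.1 × 325) = 297.46 mm.
c = a/β₁ = 297.46/0.85 = 349.95 mm; ε'_s = 0.003(c − d')/c = 0.0024 ≥ f_y/E_s = 0.0021, so compression steel does yield.
M_n = (A_s − A'_s) f_y (d − a/2) + A'_s f_y (d − d') = [2062550 × (770 − 148.73) + 485550 × (770 − 66)] × 10⁻⁶ = 1281.40 + 341.83 = 1623.23 kN·m.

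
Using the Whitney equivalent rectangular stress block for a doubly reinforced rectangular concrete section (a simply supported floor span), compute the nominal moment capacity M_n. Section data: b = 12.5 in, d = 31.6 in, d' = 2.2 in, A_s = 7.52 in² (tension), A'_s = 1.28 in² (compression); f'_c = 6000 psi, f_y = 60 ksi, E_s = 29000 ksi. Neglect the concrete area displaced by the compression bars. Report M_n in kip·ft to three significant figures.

Assume both steels yield.
a = (A_s − A'_s) f_y/(0.85 f'_c b) = (7.52 − 1.28) × 60/(0.85 × 6 × 12.5) = 5.873 in.
c = a/β₁ = 5.873/0.75 = 7.831 in; ε'_s = 0.003(c − d')/c = 0.0022 ≥ ε_y = 0.0021, so the compression steel yields.
M_n = (A_s − A'_s) f_y (d − a/2) + A'_s f_y (d − d') = 374.4 × (31.6 − 2.9365) + 76.8 × (31.6 − 2.2) = 10731.6 + 2257.9 = 12989.5 kip·in = 12989.5/12 = 1082.46 kip·ft.

M_n ≈ 1080 kip·ft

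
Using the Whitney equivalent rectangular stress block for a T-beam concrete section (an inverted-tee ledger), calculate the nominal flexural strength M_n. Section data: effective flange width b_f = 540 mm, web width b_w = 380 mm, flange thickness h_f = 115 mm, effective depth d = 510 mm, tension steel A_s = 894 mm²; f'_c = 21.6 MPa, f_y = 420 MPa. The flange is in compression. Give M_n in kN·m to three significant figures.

M_n ≈ 184 kN·m

Tension: T = A_s f_y = 894 × 420 = 375480 N.
Try a within the flange: a = T/(0.85 f'_c b_f) = 375480/(0.85 × 21.6 × 540) = 37.87 mm.
Since a = 37.87 ≤ h_f = 115 mm, the stress block lies entirely in the flange; analyse as a rectangular beam of width b_f.
M_n = T(d − a/2) = 375480 × (510 − 18.935) = 184.39 × 10⁶ N·mm.
M_n = 184.39 kN·m.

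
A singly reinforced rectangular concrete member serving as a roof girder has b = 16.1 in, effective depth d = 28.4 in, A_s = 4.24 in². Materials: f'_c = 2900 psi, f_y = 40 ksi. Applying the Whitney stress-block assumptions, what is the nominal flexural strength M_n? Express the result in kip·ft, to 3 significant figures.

M_n ≈ 371 kip·ft

T = A_s f_y = 4.24 × 40 = 169.6 kips.
a = T/(0.85 f'_c b) = 169.6/(0.85 × 2.9 × 16.1) = 4.273 in.
M_n = T(d − a/2) = 169.6 × (28.4 − 2.1365) = 4454.3 kip·in = 4454.3/12 = 371.19 kip·ft.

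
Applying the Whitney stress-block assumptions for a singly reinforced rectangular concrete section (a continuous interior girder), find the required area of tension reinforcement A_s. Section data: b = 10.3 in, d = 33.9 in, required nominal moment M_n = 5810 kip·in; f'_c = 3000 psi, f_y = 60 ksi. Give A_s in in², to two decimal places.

A_s ≈ 3.20 in²

From M_n = 0.85 f'_c a b (d − a/2):
a = d − √(d² − 2M_n/(0.85 f'_c b)) = 33.9 − √(33.9² − 2 × 5810/(0.85 × 3 × 10.3)) = 7.314 in.
A_s = 0.85 f'_c a b / f_y = 0.85 × 3 × 7.314 × 10.3 / 60 = 3.202 in².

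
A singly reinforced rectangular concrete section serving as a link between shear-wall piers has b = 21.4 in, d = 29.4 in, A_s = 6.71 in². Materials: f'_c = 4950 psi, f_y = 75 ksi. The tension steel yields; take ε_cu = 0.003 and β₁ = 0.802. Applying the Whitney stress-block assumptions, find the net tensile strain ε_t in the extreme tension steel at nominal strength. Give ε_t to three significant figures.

ε_t ≈ 0.00966

a = A_s f_y/(0.85 f'_c b) = 5.589 in.
β₁ = 0.802, so c = a/β₁ = 5.589/0.802 = 6.969 in.
From the linear strain diagram with ε_cu = 0.003: ε_t = 0.003 (d − c)/c = 0.003 × (29.4 − 6.969)/6.969 = 0.00966.
Since ε_t ≥ 0.005, the section is tension-controlled.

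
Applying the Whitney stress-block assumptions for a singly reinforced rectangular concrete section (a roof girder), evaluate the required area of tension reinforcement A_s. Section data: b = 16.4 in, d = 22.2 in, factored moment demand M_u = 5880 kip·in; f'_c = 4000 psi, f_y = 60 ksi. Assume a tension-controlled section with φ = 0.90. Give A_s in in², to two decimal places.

M_n = M_u/φ = 5880/0.90 = 6533.33 kip·in.
From M_n = 0.85 f'_c a b (d − a/2):
a = d − √(d² − 2M_n/(0.85 f'_c b)) = 22.2 − √(22.2² − 2 × 6533.33/(0.85 × 4 × 16.4)) = 6.122 in.
A_s = 0.85 f'_c a b / f_y = 0.85 × 4 × 6.122 × 16.4 / 60 = 5.689 in².

A_s ≈ 5.69 in²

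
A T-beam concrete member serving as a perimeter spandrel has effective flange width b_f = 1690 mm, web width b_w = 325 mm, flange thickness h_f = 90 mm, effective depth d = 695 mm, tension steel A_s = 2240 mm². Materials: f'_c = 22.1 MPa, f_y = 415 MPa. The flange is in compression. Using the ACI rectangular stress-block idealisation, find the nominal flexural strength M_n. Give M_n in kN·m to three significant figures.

Tension: T = A_s f_y = 2240 × 415 = 929600 N.
Try a within the flange: a = T/(0.85 f'_c b_f) = 929600/(0.85 × 22.1 × 1690) = 29.28 mm.
Since a = 29.28 ≤ h_f = 90 mm, the stress block lies entirely in the flange; analyse as a rectangular beam of width b_f.
M_n = T(d − a/2) = 929600 × (695 − 14.64) = 632.46 × 10⁶ N·mm.
M_n = 632.46 kN·m.

M_n ≈ 632 kN·m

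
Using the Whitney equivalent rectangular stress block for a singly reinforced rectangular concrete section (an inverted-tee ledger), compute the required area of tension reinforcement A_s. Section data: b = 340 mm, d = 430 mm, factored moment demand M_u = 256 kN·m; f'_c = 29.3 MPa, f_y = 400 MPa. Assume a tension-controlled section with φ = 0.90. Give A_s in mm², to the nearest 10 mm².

M_n = M_u/φ = 256/0.90 = 284.444 kN·m.
With M_n = 0.85 f'_c a b (d − a/2), solve the quadratic for a:
a = d − √(d² − 2M_n/(0.85 f'_c b)) = 430 − √(430² − 2 × 284.444×10⁶/(0.85 × 29.3 × 340)) = 86.90 mm.
A_s = 0.85 f'_c a b / f_y = 0.85 × 29.3 × 86.90 × 340 / 400 = 1839.6 mm².

A_s ≈ 1840 mm²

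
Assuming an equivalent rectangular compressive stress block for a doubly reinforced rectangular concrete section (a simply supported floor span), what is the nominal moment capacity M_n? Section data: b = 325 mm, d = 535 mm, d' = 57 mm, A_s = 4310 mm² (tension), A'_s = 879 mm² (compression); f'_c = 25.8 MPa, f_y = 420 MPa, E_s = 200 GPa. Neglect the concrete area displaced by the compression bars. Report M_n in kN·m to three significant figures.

M_n ≈ 802 kN·m

Assume both tension and compression steel yield.
Net tension couple steel: A_s − A'_s = 3431 mm².
a = (A_s − A'_s) f_y / (0.85 f'_c b) = 1441020/(0.85 × 25.8 × 325) = 202.18 mm.
c = a/β₁ = 202.18/0.85 = 237.86 mm; ε'_s = 0.003(c − d')/c = 0.0023 ≥ f_y/E_s = 0.0021, so compression steel does yield.
M_n = (A_s − A'_s) f_y (d − a/2) + A'_s f_y (d − d') = [1441020 × (535 − 101.09) + 369180 × (535 − 57)] × 10⁻⁶ = 625.27 + 176.47 = 801.74 kN·m.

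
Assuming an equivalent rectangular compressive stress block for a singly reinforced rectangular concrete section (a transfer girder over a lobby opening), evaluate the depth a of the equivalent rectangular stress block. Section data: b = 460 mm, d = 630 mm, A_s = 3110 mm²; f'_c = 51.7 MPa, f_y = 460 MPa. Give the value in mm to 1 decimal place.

T = A_s f_y = 3110 × 460 = 1430600 N = 1430.6 kN.
Setting C = 0.85 f'_c a b equal to T: a = 1430600/(0.85 × 51.7 × 460) = 70.8 mm.

a ≈ 70.8 mm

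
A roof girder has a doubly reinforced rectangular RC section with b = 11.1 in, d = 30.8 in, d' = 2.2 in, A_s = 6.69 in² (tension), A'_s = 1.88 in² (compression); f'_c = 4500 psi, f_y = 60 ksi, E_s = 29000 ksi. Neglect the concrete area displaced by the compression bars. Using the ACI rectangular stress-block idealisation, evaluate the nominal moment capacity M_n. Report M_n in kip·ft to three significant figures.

Assume both steels yield.
a = (A_s − A'_s) f_y/(0.85 f'_c b) = (6.69 − 1.88) × 60/(0.85 × 4.5 × 11.1) = 6.797 in.
c = a/β₁ = 6.797/0.825 = 8.239 in; ε'_s = 0.003(c − d')/c = 0.0022 ≥ ε_y = 0.0021, so the compression steel yields.
M_n = (A_s − A'_s) f_y (d − a/2) + A'_s f_y (d − d') = 288.6 × (30.8 − 3.3985) + 112.8 × (30.8 − 2.2) = 7908.1 + 3226.1 = 11134.2 kip·in = 11134.2/12 = 927.85 kip·ft.

M_n ≈ 928 kip·ft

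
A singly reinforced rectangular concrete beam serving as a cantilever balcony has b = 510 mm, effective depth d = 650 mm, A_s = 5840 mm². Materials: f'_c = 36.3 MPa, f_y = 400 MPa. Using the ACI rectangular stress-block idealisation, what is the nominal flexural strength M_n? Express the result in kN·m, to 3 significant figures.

T = A_s f_y = 5840 × 400 = 2336000 N = 2336 kN.
From C = T: a = T/(0.85 f'_c b) = 2336000/(0.85 × 36.3 × 510) = 148.45 mm.
M_n = T(d − a/2) = 2336 kN × (650 − 74.225) mm = 1345.01 kN·m.

M_n ≈ 1350 kN·m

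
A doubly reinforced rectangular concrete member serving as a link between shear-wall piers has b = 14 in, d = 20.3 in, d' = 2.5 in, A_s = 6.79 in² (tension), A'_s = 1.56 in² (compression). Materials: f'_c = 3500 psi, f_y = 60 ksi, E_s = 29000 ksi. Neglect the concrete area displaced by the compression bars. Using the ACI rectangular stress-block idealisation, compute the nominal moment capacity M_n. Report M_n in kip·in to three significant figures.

Assume both steels yield.
a = (A_s − A'_s) f_y/(0.85 f'_c b) = (6.79 − 1.56) × 60/(0.85 × 3.5 × 14) = 7.534 in.
c = a/β₁ = 7.534/0.85 = 8.864 in; ε'_s = 0.003(c − d')/c = 0.0022 ≥ ε_y = 0.0021, so the compression steel yields.
M_n = (A_s − A'_s) f_y (d − a/2) + A'_s f_y (d − d') = 313.8 × (20.3 − 3.767) + 93.6 × (20.3 − 2.5) = 5188.1 + 1666.1 = 6854.2 kip·in.

M_n ≈ 6850 kip·in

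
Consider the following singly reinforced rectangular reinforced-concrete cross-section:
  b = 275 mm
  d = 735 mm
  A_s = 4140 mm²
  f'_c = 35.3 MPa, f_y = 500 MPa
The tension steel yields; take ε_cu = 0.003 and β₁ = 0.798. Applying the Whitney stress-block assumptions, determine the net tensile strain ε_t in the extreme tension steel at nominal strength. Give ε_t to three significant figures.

a = A_s f_y/(0.85 f'_c b) = 250.87 mm.
β₁ = 0.798, so c = a/β₁ = 250.87/0.798 = 314.37 mm.
From the linear strain diagram with ε_cu = 0.003: ε_t = 0.003 (d − c)/c = 0.003 × (735 − 314.37)/314.37 = 0.00401.
ε_t is between 0.004 and 0.005 — transition zone.

ε_t ≈ 0.00401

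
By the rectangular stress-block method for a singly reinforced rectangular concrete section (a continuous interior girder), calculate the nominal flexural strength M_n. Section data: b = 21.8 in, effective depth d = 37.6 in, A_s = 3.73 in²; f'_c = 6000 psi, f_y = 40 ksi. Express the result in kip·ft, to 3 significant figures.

T = A_s f_y = 3.73 × 40 = 149.2 kips.
a = T/(0.85 f'_c b) = 149.2/(0.85 × 6 × 21.8) = 1.342 in.
M_n = T(d − a/2) = 149.2 × (37.6 − 0.671) = 5509.8 kip·in = 5509.8/12 = 459.15 kip·ft.

M_n ≈ 459 kip·ft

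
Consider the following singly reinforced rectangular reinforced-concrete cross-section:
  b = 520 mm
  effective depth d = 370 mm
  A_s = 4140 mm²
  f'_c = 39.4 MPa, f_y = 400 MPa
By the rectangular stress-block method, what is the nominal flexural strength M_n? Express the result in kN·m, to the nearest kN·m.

T = A_s f_y = 4140 × 400 = 1656000 N = 1656 kN.
From C = T: a = T/(0.85 f'_c b) = 1656000/(0.85 × 39.4 × 520) = 95.09 mm.
M_n = T(d − a/2) = 1656 kN × (370 − 47.545) mm = 533.99 kN·m.

M_n ≈ 534 kN·m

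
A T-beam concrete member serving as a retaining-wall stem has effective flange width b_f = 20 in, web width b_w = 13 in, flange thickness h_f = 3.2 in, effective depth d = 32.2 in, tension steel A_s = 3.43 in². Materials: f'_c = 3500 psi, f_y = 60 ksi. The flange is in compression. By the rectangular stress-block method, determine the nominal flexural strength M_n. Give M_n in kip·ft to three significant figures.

Tension: T = A_s f_y = 3.43 × 60 = 205.8 kips.
Try a within the flange: a = T/(0.85 f'_c b_f) = 205.8/(0.85 × 3.5 × 20) = 3.459 in.
a = 3.459 > h_f = 3.2 in: the block extends into the web. Split into flange-overhang and web parts.
C_f = 0.85 f'_c (b_f − b_w) h_f = 0.85 × 3.5 × (20 − 13) × 3.2 = 66.6 kips.
Remaining web compression depth: a_w = (T − C_f)/(0.85 f'_c b_w) = (205.8 − 66.6)/(0.85 × 3.5 × 13) = 3.599 in.
M_n = C_f(d − h_f/2) + (T − C_f)(d − a_w/2) = 66.6 × (32.2 − 1.6) + 139.2 × (32.2 − 1.7995) = 2038.0 + 4231.7 = 6269.7 kip·in.
M_n = 6269.7/12 = 522.48 kip·ft.

M_n ≈ 522 kip·ft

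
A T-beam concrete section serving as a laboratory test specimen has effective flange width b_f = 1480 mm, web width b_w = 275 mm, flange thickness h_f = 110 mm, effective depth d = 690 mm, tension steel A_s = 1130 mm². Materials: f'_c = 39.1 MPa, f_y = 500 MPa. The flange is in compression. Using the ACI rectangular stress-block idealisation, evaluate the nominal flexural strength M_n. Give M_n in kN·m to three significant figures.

M_n ≈ 387 kN·m

Tension: T = A_s f_y = 1130 × 500 = 565000 N.
Try a within the flange: a = T/(0.85 f'_c b_f) = 565000/(0.85 × 39.1 × 1480) = 11.49 mm.
Since a = 11.49 ≤ h_f = 110 mm, the stress block lies entirely in the flange; analyse as a rectangular beam of width b_f.
M_n = T(d − a/2) = 565000 × (690 − 5.745) = 386.60 × 10⁶ N·mm.
M_n = 386.60 kN·m.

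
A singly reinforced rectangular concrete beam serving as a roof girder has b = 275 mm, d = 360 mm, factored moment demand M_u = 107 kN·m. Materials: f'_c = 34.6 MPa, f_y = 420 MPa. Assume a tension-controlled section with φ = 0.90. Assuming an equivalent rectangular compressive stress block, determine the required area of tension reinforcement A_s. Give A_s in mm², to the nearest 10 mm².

A_s ≈ 840 mm²

M_n = M_u/φ = 107/0.90 = 118.889 kN·m.
With M_n = 0.85 f'_c a b (d − a/2), solve the quadratic for a:
a = d − √(d² − 2M_n/(0.85 f'_c b)) = 360 − √(360² − 2 × 118.889×10⁶/(0.85 × 34.6 × 275)) = 43.46 mm.
A_s = 0.85 f'_c a b / f_y = 0.85 × 34.6 × 43.46 × 275 / 420 = 836.9 mm².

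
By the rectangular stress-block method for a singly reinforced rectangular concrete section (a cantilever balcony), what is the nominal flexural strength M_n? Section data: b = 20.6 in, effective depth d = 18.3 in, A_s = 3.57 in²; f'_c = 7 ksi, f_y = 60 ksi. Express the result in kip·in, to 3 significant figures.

T = A_s f_y = 3.57 × 60 = 214.2 kips.
a = T/(0.85 f'_c b) = 214.2/(0.85 × 7 × 20.6) = 1.748 in.
M_n = T(d − a/2) = 214.2 × (18.3 − 0.874) = 3732.6 kip·in.

M_n ≈ 3730 kip·in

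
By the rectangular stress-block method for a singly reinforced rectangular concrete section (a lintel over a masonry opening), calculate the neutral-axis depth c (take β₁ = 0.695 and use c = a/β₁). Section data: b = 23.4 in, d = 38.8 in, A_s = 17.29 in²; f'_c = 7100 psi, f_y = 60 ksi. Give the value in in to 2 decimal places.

T = A_s f_y = 17.29 × 60 = 1037.4 kips.
a = T/(0.85 f'_c b) = 1037.4/(0.85 × 7.1 × 23.4) = 7.3460 in.
With β₁ = 0.695, c = a/β₁ = 7.3460/0.695 = 10.57 in.

c ≈ 10.57 in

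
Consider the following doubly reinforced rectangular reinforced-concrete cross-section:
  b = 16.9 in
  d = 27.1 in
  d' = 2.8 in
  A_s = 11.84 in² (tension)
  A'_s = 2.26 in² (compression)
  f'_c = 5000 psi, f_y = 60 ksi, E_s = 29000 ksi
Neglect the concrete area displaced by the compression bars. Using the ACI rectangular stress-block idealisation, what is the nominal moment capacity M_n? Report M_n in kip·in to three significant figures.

Assume both steels yield.
a = (A_s − A'_s) f_y/(0.85 f'_c b) = (11.84 − 2.26) × 60/(0.85 × 5 × 16.9) = 8.003 in.
c = a/β₁ = 8.003/0.8 = 10.004 in; ε'_s = 0.003(c − d')/c = 0.0022 ≥ ε_y = 0.0021, so the compression steel yields.
M_n = (A_s − A'_s) f_y (d − a/2) + A'_s f_y (d − d') = 574.8 × (27.1 − 4.0015) + 135.6 × (27.1 − 2.8) = 13277.0 + 3295.1 = 16572.1 kip·in.

M_n ≈ 16600 kip·in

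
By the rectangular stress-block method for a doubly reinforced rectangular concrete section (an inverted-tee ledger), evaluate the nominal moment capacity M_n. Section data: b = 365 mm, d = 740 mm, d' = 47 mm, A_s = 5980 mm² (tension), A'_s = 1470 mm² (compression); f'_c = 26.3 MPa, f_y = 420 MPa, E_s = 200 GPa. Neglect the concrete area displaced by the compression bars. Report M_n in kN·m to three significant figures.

M_n ≈ 1610 kN·m

Assume both tension and compression steel yield.
Net tension couple steel: A_s − A'_s = 4510 mm².
a = (A_s − A'_s) f_y / (0.85 f'_c b) = 1894200/(0.85 × 26.3 × 365) = 232.14 mm.
c = a/β₁ = 232.14/0.85 = 273.11 mm; ε'_s = 0.003(c − d')/c = 0.0025 ≥ f_y/E_s = 0.0021, so compression steel does yield.
M_n = (A_s − A'_s) f_y (d − a/2) + A'_s f_y (d − d') = [1894200 × (740 − 116.07) + 617400 × (740 − 47)] × 10⁻⁶ = 1181.85 + 427.86 = 1609.71 kN·m.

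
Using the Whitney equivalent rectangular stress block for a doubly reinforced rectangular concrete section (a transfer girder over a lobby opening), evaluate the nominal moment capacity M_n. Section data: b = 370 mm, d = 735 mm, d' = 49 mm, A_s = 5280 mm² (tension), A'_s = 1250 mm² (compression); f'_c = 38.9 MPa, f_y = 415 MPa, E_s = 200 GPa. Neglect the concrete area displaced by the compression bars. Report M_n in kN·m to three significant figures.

M_n ≈ 1470 kN·m

Assume both tension and compression steel yield.
Net tension couple steel: A_s − A'_s = 4030 mm².
a = (A_s − A'_s) f_y / (0.85 f'_c b) = 1672450/(0.85 × 38.9 × 370) = 136.70 mm.
c = a/β₁ = 136.70/0.772 = 177.07 mm; ε'_s = 0.003(c − d')/c = 0.0022 ≥ f_y/E_s = 0.0021, so compression steel does yield.
M_n = (A_s − A'_s) f_y (d − a/2) + A'_s f_y (d − d') = [1672450 × (735 − 68.35) + 518750 × (735 − 49)] × 10⁻⁶ = 1114.94 + 355.86 = 1470.80 kN·m.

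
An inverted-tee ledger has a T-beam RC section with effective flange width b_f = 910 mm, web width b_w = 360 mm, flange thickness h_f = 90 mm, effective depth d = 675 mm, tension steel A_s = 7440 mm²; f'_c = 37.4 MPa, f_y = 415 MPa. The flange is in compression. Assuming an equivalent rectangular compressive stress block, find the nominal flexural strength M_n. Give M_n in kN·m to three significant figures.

M_n ≈ 1910 kN·m

Tension: T = A_s f_y = 7440 × 415 = 3087600 N.
Try a within the flange: a = T/(0.85 f'_c b_f) = 3087600/(0.85 × 37.4 × 910) = 106.73 mm.
a = 106.73 > h_f = 90 mm: the block extends into the web. Split into flange-overhang and web parts.
C_f = 0.85 f'_c (b_f − b_w) h_f = 0.85 × 37.4 × (910 − 360) × 90 = 1573605 N.
Remaining web compression depth: a_w = (T − C_f)/(0.85 f'_c b_w) = (3087600 − 1573605)/(0.85 × 37.4 × 360) = 132.29 mm.
M_n = C_f(d − h_f/2) + (T − C_f)(d − a_w/2) = 1573605 × (675 − 45) + 1513995 × (675 − 66.145) = 991.37 + 921.80 = 1913.17 × 10⁶ N·mm.
M_n = 1913.17 kN·m.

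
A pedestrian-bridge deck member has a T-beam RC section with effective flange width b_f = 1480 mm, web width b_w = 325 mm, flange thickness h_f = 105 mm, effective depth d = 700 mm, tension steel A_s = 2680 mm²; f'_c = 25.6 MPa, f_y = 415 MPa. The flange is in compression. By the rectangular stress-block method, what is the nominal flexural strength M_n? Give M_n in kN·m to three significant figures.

M_n ≈ 759 kN·m

Tension: T = A_s f_y = 2680 × 415 = 1112200 N.
Try a within the flange: a = T/(0.85 f'_c b_f) = 1112200/(0.85 × 25.6 × 1480) = 34.54 mm.
Since a = 34.54 ≤ h_f = 105 mm, the stress block lies entirely in the flange; analyse as a rectangular beam of width b_f.
M_n = T(d − a/2) = 1112200 × (700 − 17.27) = 759.33 × 10⁶ N·mm.
M_n = 759.33 kN·m.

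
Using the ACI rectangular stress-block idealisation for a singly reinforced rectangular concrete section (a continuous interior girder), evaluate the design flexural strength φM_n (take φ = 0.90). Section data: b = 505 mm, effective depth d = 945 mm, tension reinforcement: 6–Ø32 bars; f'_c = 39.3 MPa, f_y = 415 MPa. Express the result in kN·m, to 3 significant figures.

φM_n ≈ 1600 kN·m

A_s = 6 × 804 = 4824 mm².
T = A_s f_y = 4824 × 415 = 2001960 N = 2001.96 kN.
From C = T: a = T/(0.85 f'_c b) = 2001960/(0.85 × 39.3 × 505) = 118.67 mm.
M_n = T(d − a/2) = 2001.96 kN × (945 − 59.335) mm = 1773.07 kN·m.
φM_n = 0.90 × 1773.07 = 1595.76 kN·m.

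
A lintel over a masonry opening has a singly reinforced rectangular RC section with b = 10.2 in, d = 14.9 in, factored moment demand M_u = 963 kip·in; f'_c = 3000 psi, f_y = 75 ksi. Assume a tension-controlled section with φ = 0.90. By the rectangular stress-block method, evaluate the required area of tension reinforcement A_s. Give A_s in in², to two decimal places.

M_n = M_u/φ = 963/0.90 = 1070 kip·in.
From M_n = 0.85 f'_c a b (d − a/2):
a = d − √(d² − 2M_n/(0.85 f'_c b)) = 14.9 − √(14.9² − 2 × 1070/(0.85 × 3 × 10.2)) = 3.079 in.
A_s = 0.85 f'_c a b / f_y = 0.85 × 3 × 3.079 × 10.2 / 75 = 1.068 in².

A_s ≈ 1.07 in²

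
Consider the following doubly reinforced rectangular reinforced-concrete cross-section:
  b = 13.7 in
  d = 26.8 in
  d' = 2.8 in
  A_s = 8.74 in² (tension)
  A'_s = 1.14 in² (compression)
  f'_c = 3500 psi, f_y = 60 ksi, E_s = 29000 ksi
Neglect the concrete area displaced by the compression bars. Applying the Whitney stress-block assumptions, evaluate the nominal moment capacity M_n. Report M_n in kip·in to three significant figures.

Assume both steels yield.
a = (A_s − A'_s) f_y/(0.85 f'_c b) = (8.74 − 1.14) × 60/(0.85 × 3.5 × 13.7) = 11.188 in.
c = a/β₁ = 11.188/0.85 = 13.162 in; ε'_s = 0.003(c − d')/c = 0.0024 ≥ ε_y = 0.0021, so the compression steel yields.
M_n = (A_s − A'_s) f_y (d − a/2) + A'_s f_y (d − d') = 456 × (26.8 − 5.594) + 68.4 × (26.8 − 2.8) = 9669.9 + 1641.6 = 11311.5 kip·in.

M_n ≈ 11300 kip·in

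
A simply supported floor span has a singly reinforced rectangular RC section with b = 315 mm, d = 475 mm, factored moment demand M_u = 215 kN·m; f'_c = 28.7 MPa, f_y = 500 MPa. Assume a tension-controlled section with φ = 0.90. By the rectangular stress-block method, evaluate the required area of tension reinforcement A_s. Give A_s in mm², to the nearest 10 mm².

M_n = M_u/φ = 215/0.90 = 238.889 kN·m.
With M_n = 0.85 f'_c a b (d − a/2), solve the quadratic for a:
a = d − √(d² − 2M_n/(0.85 f'_c b)) = 475 − √(475² − 2 × 238.889×10⁶/(0.85 × 28.7 × 315)) = 70.71 mm.
A_s = 0.85 f'_c a b / f_y = 0.85 × 28.7 × 70.71 × 315 / 500 = 1086.7 mm².

A_s ≈ 1090 mm²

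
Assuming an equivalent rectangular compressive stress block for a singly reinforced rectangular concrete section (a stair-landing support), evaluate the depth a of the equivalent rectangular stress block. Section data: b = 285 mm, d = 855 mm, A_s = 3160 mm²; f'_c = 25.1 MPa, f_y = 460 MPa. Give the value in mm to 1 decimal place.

a ≈ 239.1 mm

T = A_s f_y = 3160 × 460 = 1453600 N = 1453.6 kN.
Setting C = 0.85 f'_c a b equal to T: a = 1453600/(0.85 × 25.1 × 285) = 239.1 mm.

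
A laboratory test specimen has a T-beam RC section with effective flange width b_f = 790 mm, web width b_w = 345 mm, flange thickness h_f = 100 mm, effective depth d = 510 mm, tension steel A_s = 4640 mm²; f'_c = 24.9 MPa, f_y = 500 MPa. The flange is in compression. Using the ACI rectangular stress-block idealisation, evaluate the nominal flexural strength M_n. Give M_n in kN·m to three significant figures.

Tension: T = A_s f_y = 4640 × 500 = 2320000 N.
Try a within the flange: a = T/(0.85 f'_c b_f) = 2320000/(0.85 × 24.9 × 790) = 138.75 mm.
a = 138.75 > h_f = 100 mm: the block extends into the web. Split into flange-overhang and web parts.
C_f = 0.85 f'_c (b_f − b_w) h_f = 0.85 × 24.9 × (790 − 345) × 100 = 941843 N.
Remaining web compression depth: a_w = (T − C_f)/(0.85 f'_c b_w) = (2320000 − 941843)/(0.85 × 24.9 × 345) = 188.74 mm.
M_n = C_f(d − h_f/2) + (T − C_f)(d − a_w/2) = 941843 × (510 − 50) + 1378157 × (510 − 94.37) = 433.25 + 572.80 = 1006.05 × 10⁶ N·mm.
M_n = 1006.05 kN·m.

M_n ≈ 1010 kN·m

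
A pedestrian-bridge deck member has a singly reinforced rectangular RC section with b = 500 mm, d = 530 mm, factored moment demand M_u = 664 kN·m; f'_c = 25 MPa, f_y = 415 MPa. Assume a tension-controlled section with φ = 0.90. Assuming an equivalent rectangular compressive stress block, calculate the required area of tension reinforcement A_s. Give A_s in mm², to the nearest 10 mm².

M_n = M_u/φ = 664/0.90 = 737.778 kN·m.
With M_n = 0.85 f'_c a b (d − a/2), solve the quadratic for a:
a = d − √(d² − 2M_n/(0.85 f'_c b)) = 530 − √(530² − 2 × 737.778×10⁶/(0.85 × 25 × 500)) = 153.14 mm.
A_s = 0.85 f'_c a b / f_y = 0.85 × 25 × 153.14 × 500 / 415 = 3920.8 mm².

A_s ≈ 3920 mm²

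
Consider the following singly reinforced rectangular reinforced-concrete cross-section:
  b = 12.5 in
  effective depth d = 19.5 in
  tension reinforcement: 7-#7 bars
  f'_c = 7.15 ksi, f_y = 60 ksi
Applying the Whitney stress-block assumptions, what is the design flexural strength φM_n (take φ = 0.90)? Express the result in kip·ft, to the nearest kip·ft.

φM_n ≈ 337 kip·ft

A_s = 7 × 0.6 = 4.2 in².
T = A_s f_y = 4.2 × 60 = 252 kips.
a = T/(0.85 f'_c b) = 252/(0.85 × 7.15 × 12.5) = 3.317 in.
M_n = T(d − a/2) = 252 × (19.5 − 1.6585) = 4496.1 kip·in = 4496.1/12 = 374.68 kip·ft.
φM_n = 0.90 × 374.68 = 337.21 kip·ft.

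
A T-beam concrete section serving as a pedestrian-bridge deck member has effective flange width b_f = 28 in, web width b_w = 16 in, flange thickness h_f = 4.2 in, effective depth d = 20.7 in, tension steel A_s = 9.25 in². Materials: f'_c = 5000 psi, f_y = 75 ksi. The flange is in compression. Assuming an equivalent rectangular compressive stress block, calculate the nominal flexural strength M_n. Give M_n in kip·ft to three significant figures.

Tension: T = A_s f_y = 9.25 × 75 = 693.75 kips.
Try a within the flange: a = T/(0.85 f'_c b_f) = 693.75/(0.85 × 5 × 28) = 5.830 in.
a = 5.830 > h_f = 4.2 in: the block extends into the web. Split into flange-overhang and web parts.
C_f = 0.85 f'_c (b_f − b_w) h_f = 0.85 × 5 × (28 − 16) × 4.2 = 214.2 kips.
Remaining web compression depth: a_w = (T − C_f)/(0.85 f'_c b_w) = (693.75 − 214.2)/(0.85 × 5 × 16) = 7.052 in.
M_n = C_f(d − h_f/2) + (T − C_f)(d − a_w/2) = 214.2 × (20.7 − 2.1) + 479.55 × (20.7 − 3.526) = 3984.1 + 8235.8 = 12219.9 kip·in.
M_n = 12219.9/12 = 1018.33 kip·ft.

M_n ≈ 1020 kip·ft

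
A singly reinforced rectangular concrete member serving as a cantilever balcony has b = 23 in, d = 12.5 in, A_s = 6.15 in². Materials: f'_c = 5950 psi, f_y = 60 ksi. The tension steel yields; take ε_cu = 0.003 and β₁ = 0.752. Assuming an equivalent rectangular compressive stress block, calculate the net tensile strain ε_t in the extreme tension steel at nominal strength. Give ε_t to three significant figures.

ε_t ≈ 0.00589

a = A_s f_y/(0.85 f'_c b) = 3.172 in.
β₁ = 0.752, so c = a/β₁ = 3.172/0.752 = 4.218 in.
From the linear strain diagram with ε_cu = 0.003: ε_t = 0.003 (d − c)/c = 0.003 × (12.5 − 4.218)/4.218 = 0.00589.
Since ε_t ≥ 0.005, the section is tension-controlled.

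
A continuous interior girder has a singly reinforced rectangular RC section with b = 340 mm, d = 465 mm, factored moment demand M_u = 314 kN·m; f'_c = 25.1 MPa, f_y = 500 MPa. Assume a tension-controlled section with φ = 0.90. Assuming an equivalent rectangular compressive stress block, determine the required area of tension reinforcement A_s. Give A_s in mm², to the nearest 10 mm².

M_n = M_u/φ = 314/0.90 = 348.889 kN·m.
With M_n = 0.85 f'_c a b (d − a/2), solve the quadratic for a:
a = d − √(d² − 2M_n/(0.85 f'_c b)) = 465 − √(465² − 2 × 348.889×10⁶/(0.85 × 25.1 × 340)) = 118.54 mm.
A_s = 0.85 f'_c a b / f_y = 0.85 × 25.1 × 118.54 × 340 / 500 = 1719.8 mm².

A_s ≈ 1720 mm²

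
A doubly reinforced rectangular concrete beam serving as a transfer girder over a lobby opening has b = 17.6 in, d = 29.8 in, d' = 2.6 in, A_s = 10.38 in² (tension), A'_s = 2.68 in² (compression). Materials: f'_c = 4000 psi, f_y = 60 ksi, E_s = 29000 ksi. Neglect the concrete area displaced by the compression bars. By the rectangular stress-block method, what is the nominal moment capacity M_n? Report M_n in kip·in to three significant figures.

Assume both steels yield.
a = (A_s − A'_s) f_y/(0.85 f'_c b) = (10.38 − 2.68) × 60/(0.85 × 4 × 17.6) = 7.721 in.
c = a/β₁ = 7.721/0.85 = 9.084 in; ε'_s = 0.003(c − d')/c = 0.0021 ≥ ε_y = 0.0021, so the compression steel yields.
M_n = (A_s − A'_s) f_y (d − a/2) + A'_s f_y (d − d') = 462 × (29.8 − 3.8605) + 160.8 × (29.8 − 2.6) = 11984.0 + 4373.8 = 16357.8 kip·in.

M_n ≈ 16400 kip·in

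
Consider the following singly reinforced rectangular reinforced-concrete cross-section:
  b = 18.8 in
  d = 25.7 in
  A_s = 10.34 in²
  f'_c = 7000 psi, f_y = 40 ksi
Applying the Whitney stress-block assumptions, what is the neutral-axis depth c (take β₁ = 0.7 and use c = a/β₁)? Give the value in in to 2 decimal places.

T = A_s f_y = 10.34 × 40 = 413.6 kips.
a = T/(0.85 f'_c b) = 413.6/(0.85 × 7 × 18.8) = 3.6975 in.
With β₁ = 0.7, c = a/β₁ = 3.6975/0.7 = 5.28 in.

c ≈ 5.28 in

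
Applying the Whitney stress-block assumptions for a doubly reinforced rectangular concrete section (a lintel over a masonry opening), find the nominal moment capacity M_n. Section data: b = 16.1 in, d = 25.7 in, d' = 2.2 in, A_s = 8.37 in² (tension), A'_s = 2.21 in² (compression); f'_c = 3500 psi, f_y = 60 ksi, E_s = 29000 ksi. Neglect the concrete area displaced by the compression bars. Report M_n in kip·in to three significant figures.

Assume both steels yield.
a = (A_s − A'_s) f_y/(0.85 f'_c b) = (8.37 − 2.21) × 60/(0.85 × 3.5 × 16.1) = 7.716 in.
c = a/β₁ = 7.716/0.85 = 9.078 in; ε'_s = 0.003(c − d')/c = 0.0023 ≥ ε_y = 0.0021, so the compression steel yields.
M_n = (A_s − A'_s) f_y (d − a/2) + A'_s f_y (d − d') = 369.6 × (25.7 − 3.858) + 132.6 × (25.7 − 2.2) = 8072.8 + 3116.1 = 11188.9 kip·in.

M_n ≈ 11200 kip·in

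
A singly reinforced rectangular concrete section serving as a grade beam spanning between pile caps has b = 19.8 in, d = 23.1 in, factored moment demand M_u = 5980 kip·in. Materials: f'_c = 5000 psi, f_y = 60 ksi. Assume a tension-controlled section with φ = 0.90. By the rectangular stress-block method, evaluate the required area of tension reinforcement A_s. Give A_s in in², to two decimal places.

A_s ≈ 5.21 in²

M_n = M_u/φ = 5980/0.90 = 6644.44 kip·in.
From M_n = 0.85 f'_c a b (d − a/2):
a = d − √(d² − 2M_n/(0.85 f'_c b)) = 23.1 − √(23.1² − 2 × 6644.44/(0.85 × 5 × 19.8)) = 3.717 in.
A_s = 0.85 f'_c a b / f_y = 0.85 × 5 × 3.717 × 19.8 / 60 = 5.213 in².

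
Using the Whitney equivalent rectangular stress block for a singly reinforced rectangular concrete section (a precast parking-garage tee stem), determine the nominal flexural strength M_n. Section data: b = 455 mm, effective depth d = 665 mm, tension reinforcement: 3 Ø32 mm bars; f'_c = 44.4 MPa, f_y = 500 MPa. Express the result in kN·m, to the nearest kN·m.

M_n ≈ 760 kN·m

A_s = 3 × 804 = 2412 mm².
T = A_s f_y = 2412 × 500 = 1206000 N = 1206 kN.
From C = T: a = T/(0.85 f'_c b) = 1206000/(0.85 × 44.4 × 455) = 70.23 mm.
M_n = T(d − a/2) = 1206 kN × (665 − 35.115) mm = 759.64 kN·m.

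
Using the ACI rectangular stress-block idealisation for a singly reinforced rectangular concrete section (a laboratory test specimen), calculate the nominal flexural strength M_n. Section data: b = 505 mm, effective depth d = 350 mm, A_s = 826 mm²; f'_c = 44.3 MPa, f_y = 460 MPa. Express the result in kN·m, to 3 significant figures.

T = A_s f_y = 826 × 460 = 379960 N = 379.96 kN.
From C = T: a = T/(0.85 f'_c b) = 379960/(0.85 × 44.3 × 505) = 19.98 mm.
M_n = T(d − a/2) = 379.96 kN × (350 − 9.99) mm = 129.19 kN·m.

M_n ≈ 129 kN·m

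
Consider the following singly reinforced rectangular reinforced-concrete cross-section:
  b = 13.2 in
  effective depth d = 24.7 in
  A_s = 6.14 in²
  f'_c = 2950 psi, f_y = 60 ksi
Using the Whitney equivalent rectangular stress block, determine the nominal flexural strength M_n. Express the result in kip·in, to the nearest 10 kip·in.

M_n ≈ 7050 kip·in

T = A_s f_y = 6.14 × 60 = 368.4 kips.
a = T/(0.85 f'_c b) = 368.4/(0.85 × 2.95 × 13.2) = 11.130 in.
M_n = T(d − a/2) = 368.4 × (24.7 − 5.565) = 7049.3 kip·in.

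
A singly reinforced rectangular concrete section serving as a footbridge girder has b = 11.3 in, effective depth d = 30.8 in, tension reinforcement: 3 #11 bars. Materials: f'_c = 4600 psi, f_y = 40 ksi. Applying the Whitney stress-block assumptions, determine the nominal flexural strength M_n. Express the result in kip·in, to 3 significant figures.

A_s = 3 × 1.56 = 4.68 in².
T = A_s f_y = 4.68 × 40 = 187.2 kips.
a = T/(0.85 f'_c b) = 187.2/(0.85 × 4.6 × 11.3) = 4.237 in.
M_n = T(d − a/2) = 187.2 × (30.8 − 2.1185) = 5369.2 kip·in.

M_n ≈ 5370 kip·in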